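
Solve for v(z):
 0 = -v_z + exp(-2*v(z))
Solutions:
 v(z) = log(-sqrt(C1 + 2*z))
 v(z) = log(C1 + 2*z)/2


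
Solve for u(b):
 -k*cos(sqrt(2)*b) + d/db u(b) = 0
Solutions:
 u(b) = C1 + sqrt(2)*k*sin(sqrt(2)*b)/2


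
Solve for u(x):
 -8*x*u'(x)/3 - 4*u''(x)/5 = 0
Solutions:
 u(x) = C1 + C2*erf(sqrt(15)*x/3)


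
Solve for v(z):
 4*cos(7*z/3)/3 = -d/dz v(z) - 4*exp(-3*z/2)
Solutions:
 v(z) = C1 - 4*sin(7*z/3)/7 + 8*exp(-3*z/2)/3


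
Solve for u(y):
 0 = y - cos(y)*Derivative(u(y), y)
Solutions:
 u(y) = C1 + Integral(y/cos(y), y)


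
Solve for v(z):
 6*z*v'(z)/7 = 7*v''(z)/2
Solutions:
 v(z) = C1 + C2*erfi(sqrt(6)*z/7)


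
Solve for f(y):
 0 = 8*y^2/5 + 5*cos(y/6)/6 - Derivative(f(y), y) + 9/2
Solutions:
 f(y) = C1 + 8*y^3/15 + 9*y/2 + 5*sin(y/6)


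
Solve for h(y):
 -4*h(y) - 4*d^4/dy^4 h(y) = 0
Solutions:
 h(y) = (C1*sin(sqrt(2)*y/2) + C2*cos(sqrt(2)*y/2))*exp(-sqrt(2)*y/2) + (C3*sin(sqrt(2)*y/2) + C4*cos(sqrt(2)*y/2))*exp(sqrt(2)*y/2)


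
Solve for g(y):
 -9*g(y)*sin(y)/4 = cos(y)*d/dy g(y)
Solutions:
 g(y) = C1*cos(y)^(9/4)


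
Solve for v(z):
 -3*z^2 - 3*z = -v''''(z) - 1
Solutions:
 v(z) = C1 + C2*z + C3*z^2 + C4*z^3 + z^6/120 + z^5/40 - z^4/24


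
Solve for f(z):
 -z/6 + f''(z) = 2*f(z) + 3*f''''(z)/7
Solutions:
 f(z) = -z/12 + (C1*sin(14^(1/4)*3^(3/4)*z*sin(atan(sqrt(119)/7)/2)/3) + C2*cos(14^(1/4)*3^(3/4)*z*sin(atan(sqrt(119)/7)/2)/3))*exp(-14^(1/4)*3^(3/4)*z*cos(atan(sqrt(119)/7)/2)/3) + (C3*sin(14^(1/4)*3^(3/4)*z*sin(atan(sqrt(119)/7)/2)/3) + C4*cos(14^(1/4)*3^(3/4)*z*sin(atan(sqrt(119)/7)/2)/3))*exp(14^(1/4)*3^(3/4)*z*cos(atan(sqrt(119)/7)/2)/3)


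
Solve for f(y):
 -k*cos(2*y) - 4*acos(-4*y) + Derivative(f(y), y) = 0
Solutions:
 f(y) = C1 + k*sin(2*y)/2 + 4*y*acos(-4*y) + sqrt(1 - 16*y^2)


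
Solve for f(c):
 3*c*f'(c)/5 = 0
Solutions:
 f(c) = C1


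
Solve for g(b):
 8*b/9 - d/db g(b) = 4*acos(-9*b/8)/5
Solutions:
 g(b) = C1 + 4*b^2/9 - 4*b*acos(-9*b/8)/5 - 4*sqrt(64 - 81*b^2)/45


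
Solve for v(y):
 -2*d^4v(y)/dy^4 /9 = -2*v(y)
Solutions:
 v(y) = C1*exp(-sqrt(3)*y) + C2*exp(sqrt(3)*y) + C3*sin(sqrt(3)*y) + C4*cos(sqrt(3)*y)


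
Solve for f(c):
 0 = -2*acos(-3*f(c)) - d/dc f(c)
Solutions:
 Integral(1/acos(-3*_y), (_y, f(c))) = C1 - 2*c


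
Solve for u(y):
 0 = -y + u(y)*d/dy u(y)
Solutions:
 u(y) = -sqrt(C1 + y^2)
 u(y) = sqrt(C1 + y^2)


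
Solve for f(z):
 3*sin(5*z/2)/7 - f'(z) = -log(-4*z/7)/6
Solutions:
 f(z) = C1 + z*log(-z)/6 - z*log(7)/6 - z/6 + z*log(2)/3 - 6*cos(5*z/2)/35


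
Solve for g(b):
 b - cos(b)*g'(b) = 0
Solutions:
 g(b) = C1 + Integral(b/cos(b), b)


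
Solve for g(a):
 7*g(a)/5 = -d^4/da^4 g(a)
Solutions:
 g(a) = (C1*sin(sqrt(2)*5^(3/4)*7^(1/4)*a/10) + C2*cos(sqrt(2)*5^(3/4)*7^(1/4)*a/10))*exp(-sqrt(2)*5^(3/4)*7^(1/4)*a/10) + (C3*sin(sqrt(2)*5^(3/4)*7^(1/4)*a/10) + C4*cos(sqrt(2)*5^(3/4)*7^(1/4)*a/10))*exp(sqrt(2)*5^(3/4)*7^(1/4)*a/10)


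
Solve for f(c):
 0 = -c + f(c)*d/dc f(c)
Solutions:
 f(c) = -sqrt(C1 + c^2)
 f(c) = sqrt(C1 + c^2)


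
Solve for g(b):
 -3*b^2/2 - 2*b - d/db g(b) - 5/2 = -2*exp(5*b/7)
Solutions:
 g(b) = C1 - b^3/2 - b^2 - 5*b/2 + 14*exp(5*b/7)/5


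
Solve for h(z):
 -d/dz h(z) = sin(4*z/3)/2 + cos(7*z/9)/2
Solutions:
 h(z) = C1 - 9*sin(7*z/9)/14 + 3*cos(4*z/3)/8


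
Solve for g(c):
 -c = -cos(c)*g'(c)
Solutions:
 g(c) = C1 + Integral(c/cos(c), c)


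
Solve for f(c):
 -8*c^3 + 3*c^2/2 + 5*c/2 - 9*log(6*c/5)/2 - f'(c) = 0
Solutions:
 f(c) = C1 - 2*c^4 + c^3/2 + 5*c^2/4 - 9*c*log(c)/2 - 5*c*log(6) + c*log(30)/2 + 9*c/2 + 4*c*log(5)


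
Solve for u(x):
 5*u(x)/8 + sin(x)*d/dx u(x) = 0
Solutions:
 u(x) = C1*(cos(x) + 1)^(5/16)/(cos(x) - 1)^(5/16)


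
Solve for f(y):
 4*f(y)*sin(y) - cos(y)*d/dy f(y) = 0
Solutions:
 f(y) = C1/cos(y)^4


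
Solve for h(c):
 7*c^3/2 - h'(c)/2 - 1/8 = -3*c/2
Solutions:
 h(c) = C1 + 7*c^4/4 + 3*c^2/2 - c/4


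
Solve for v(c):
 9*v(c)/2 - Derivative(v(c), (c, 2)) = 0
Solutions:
 v(c) = C1*exp(-3*sqrt(2)*c/2) + C2*exp(3*sqrt(2)*c/2)


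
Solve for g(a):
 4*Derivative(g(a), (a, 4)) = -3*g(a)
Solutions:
 g(a) = (C1*sin(3^(1/4)*a/2) + C2*cos(3^(1/4)*a/2))*exp(-3^(1/4)*a/2) + (C3*sin(3^(1/4)*a/2) + C4*cos(3^(1/4)*a/2))*exp(3^(1/4)*a/2)


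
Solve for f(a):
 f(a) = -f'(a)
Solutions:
 f(a) = C1*exp(-a)


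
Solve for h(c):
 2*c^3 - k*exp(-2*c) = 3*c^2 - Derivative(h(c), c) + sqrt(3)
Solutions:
 h(c) = C1 - c^4/2 + c^3 + sqrt(3)*c - k*exp(-2*c)/2


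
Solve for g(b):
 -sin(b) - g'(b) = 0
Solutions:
 g(b) = C1 + cos(b)


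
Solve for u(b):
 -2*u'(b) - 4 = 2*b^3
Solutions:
 u(b) = C1 - b^4/4 - 2*b


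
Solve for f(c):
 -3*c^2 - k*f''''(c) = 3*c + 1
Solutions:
 f(c) = C1 + C2*c + C3*c^2 + C4*c^3 - c^6/(120*k) - c^5/(40*k) - c^4/(24*k)


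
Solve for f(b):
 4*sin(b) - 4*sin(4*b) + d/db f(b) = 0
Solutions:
 f(b) = C1 + 4*cos(b) - cos(4*b)


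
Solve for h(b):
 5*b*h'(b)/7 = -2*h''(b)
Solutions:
 h(b) = C1 + C2*erf(sqrt(35)*b/14)


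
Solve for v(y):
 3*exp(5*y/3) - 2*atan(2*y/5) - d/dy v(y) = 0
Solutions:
 v(y) = C1 - 2*y*atan(2*y/5) + 9*exp(5*y/3)/5 + 5*log(4*y^2 + 25)/2


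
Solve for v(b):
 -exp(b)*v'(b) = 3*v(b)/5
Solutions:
 v(b) = C1*exp(3*exp(-b)/5)


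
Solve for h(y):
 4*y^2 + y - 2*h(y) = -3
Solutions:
 h(y) = 2*y^2 + y/2 + 3/2


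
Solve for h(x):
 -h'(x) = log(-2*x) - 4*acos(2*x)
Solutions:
 h(x) = C1 - x*log(-x) + 4*x*acos(2*x) - x*log(2) + x - 2*sqrt(1 - 4*x^2)


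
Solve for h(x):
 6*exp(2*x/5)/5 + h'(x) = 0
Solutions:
 h(x) = C1 - 3*exp(2*x/5)


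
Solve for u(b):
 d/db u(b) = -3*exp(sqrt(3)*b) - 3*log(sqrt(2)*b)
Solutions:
 u(b) = C1 - 3*b*log(b) + b*(3 - 3*log(2)/2) - sqrt(3)*exp(sqrt(3)*b)


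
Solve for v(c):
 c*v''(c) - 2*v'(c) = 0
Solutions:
 v(c) = C1 + C2*c^3


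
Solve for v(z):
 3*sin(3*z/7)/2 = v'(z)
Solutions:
 v(z) = C1 - 7*cos(3*z/7)/2


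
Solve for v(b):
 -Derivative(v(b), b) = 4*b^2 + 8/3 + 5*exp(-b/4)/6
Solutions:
 v(b) = C1 - 4*b^3/3 - 8*b/3 + 10*exp(-b/4)/3


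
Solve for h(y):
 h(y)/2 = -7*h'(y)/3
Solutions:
 h(y) = C1*exp(-3*y/14)


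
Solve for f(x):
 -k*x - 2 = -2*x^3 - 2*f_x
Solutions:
 f(x) = C1 + k*x^2/4 - x^4/4 + x


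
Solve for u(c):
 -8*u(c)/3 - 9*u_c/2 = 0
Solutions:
 u(c) = C1*exp(-16*c/27)


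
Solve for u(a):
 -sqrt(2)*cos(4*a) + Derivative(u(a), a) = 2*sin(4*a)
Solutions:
 u(a) = C1 + sqrt(2)*sin(4*a)/4 - cos(4*a)/2


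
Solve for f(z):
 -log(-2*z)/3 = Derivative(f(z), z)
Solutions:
 f(z) = C1 - z*log(-z)/3 + z*(1 - log(2))/3


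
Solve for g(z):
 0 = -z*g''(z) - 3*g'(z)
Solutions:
 g(z) = C1 + C2/z^2


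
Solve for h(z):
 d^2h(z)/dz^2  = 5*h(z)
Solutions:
 h(z) = C1*exp(-sqrt(5)*z) + C2*exp(sqrt(5)*z)


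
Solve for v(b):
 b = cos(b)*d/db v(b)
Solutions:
 v(b) = C1 + Integral(b/cos(b), b)


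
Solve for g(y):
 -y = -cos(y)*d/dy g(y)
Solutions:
 g(y) = C1 + Integral(y/cos(y), y)


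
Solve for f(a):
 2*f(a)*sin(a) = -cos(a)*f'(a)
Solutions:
 f(a) = C1*cos(a)^2


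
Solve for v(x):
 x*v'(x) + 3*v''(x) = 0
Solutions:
 v(x) = C1 + C2*erf(sqrt(6)*x/6)


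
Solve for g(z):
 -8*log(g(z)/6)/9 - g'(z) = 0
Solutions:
 -9*Integral(1/(-log(_y) + log(6)), (_y, g(z)))/8 = C1 - z


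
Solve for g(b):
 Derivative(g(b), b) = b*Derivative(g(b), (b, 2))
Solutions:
 g(b) = C1 + C2*b^2


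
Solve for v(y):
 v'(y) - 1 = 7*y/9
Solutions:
 v(y) = C1 + 7*y^2/18 + y


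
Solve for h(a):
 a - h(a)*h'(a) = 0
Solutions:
 h(a) = -sqrt(C1 + a^2)
 h(a) = sqrt(C1 + a^2)


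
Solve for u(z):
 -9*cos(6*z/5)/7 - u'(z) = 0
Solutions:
 u(z) = C1 - 15*sin(6*z/5)/14


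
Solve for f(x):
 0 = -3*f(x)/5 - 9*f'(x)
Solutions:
 f(x) = C1*exp(-x/15)


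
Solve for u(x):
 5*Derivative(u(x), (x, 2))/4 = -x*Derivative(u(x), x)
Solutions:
 u(x) = C1 + C2*erf(sqrt(10)*x/5)


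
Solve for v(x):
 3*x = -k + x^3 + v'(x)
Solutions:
 v(x) = C1 + k*x - x^4/4 + 3*x^2/2


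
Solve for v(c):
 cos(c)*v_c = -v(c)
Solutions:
 v(c) = C1*sqrt(sin(c) - 1)/sqrt(sin(c) + 1)


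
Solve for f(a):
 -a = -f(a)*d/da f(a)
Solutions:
 f(a) = -sqrt(C1 + a^2)
 f(a) = sqrt(C1 + a^2)


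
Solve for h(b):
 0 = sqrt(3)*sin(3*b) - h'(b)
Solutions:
 h(b) = C1 - sqrt(3)*cos(3*b)/3


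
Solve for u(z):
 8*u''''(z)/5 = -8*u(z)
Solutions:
 u(z) = (C1*sin(sqrt(2)*5^(1/4)*z/2) + C2*cos(sqrt(2)*5^(1/4)*z/2))*exp(-sqrt(2)*5^(1/4)*z/2) + (C3*sin(sqrt(2)*5^(1/4)*z/2) + C4*cos(sqrt(2)*5^(1/4)*z/2))*exp(sqrt(2)*5^(1/4)*z/2)


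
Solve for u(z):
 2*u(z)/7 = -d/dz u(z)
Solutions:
 u(z) = C1*exp(-2*z/7)


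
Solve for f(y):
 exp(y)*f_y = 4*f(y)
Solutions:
 f(y) = C1*exp(-4*exp(-y))


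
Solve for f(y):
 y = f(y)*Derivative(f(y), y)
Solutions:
 f(y) = -sqrt(C1 + y^2)
 f(y) = sqrt(C1 + y^2)


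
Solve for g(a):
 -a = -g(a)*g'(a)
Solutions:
 g(a) = -sqrt(C1 + a^2)
 g(a) = sqrt(C1 + a^2)


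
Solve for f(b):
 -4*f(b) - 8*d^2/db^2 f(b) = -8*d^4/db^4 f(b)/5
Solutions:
 f(b) = C1*exp(-sqrt(2)*b*sqrt(5 + sqrt(35))/2) + C2*exp(sqrt(2)*b*sqrt(5 + sqrt(35))/2) + C3*sin(sqrt(2)*b*sqrt(-5 + sqrt(35))/2) + C4*cos(sqrt(2)*b*sqrt(-5 + sqrt(35))/2)


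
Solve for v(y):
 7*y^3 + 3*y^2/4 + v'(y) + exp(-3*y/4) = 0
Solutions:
 v(y) = C1 - 7*y^4/4 - y^3/4 + 4*exp(-3*y/4)/3


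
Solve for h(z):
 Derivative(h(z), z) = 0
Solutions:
 h(z) = C1


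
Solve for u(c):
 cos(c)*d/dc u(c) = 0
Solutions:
 u(c) = C1


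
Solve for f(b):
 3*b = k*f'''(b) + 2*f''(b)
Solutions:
 f(b) = C1 + C2*b + C3*exp(-2*b/k) + b^3/4 - 3*b^2*k/8


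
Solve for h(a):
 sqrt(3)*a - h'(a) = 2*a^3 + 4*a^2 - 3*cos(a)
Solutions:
 h(a) = C1 - a^4/2 - 4*a^3/3 + sqrt(3)*a^2/2 + 3*sin(a)


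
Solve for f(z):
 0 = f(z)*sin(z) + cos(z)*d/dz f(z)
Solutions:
 f(z) = C1*cos(z)


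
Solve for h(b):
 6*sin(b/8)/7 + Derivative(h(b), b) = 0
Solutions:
 h(b) = C1 + 48*cos(b/8)/7


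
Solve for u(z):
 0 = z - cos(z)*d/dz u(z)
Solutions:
 u(z) = C1 + Integral(z/cos(z), z)


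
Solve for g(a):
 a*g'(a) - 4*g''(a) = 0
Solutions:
 g(a) = C1 + C2*erfi(sqrt(2)*a/4)


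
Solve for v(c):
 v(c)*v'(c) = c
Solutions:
 v(c) = -sqrt(C1 + c^2)
 v(c) = sqrt(C1 + c^2)


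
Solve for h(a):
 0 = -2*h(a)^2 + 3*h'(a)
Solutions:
 h(a) = -3/(C1 + 2*a)


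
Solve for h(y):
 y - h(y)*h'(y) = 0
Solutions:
 h(y) = -sqrt(C1 + y^2)
 h(y) = sqrt(C1 + y^2)


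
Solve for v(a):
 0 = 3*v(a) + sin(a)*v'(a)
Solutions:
 v(a) = C1*(cos(a) + 1)^(3/2)/(cos(a) - 1)^(3/2)


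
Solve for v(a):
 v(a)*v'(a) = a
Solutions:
 v(a) = -sqrt(C1 + a^2)
 v(a) = sqrt(C1 + a^2)


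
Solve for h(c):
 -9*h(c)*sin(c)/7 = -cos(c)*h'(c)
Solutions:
 h(c) = C1/cos(c)^(9/7)


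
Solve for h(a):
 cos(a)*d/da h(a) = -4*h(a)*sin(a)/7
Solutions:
 h(a) = C1*cos(a)^(4/7)


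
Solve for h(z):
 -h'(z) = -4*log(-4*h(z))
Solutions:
 -Integral(1/(log(-_y) + 2*log(2)), (_y, h(z)))/4 = C1 - z


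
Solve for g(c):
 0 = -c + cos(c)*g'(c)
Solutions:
 g(c) = C1 + Integral(c/cos(c), c)


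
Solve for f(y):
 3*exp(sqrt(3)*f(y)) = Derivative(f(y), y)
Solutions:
 f(y) = sqrt(3)*(2*log(-1/(C1 + 3*y)) - log(3))/6


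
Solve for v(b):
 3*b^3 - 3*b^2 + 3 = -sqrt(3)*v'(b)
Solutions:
 v(b) = C1 - sqrt(3)*b^4/4 + sqrt(3)*b^3/3 - sqrt(3)*b


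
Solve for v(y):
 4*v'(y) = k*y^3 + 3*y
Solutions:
 v(y) = C1 + k*y^4/16 + 3*y^2/8


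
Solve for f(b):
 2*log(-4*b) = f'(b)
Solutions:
 f(b) = C1 + 2*b*log(-b) + 2*b*(-1 + 2*log(2))


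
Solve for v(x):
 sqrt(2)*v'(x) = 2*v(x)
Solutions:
 v(x) = C1*exp(sqrt(2)*x)


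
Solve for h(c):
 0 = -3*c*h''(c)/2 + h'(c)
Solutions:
 h(c) = C1 + C2*c^(5/3)


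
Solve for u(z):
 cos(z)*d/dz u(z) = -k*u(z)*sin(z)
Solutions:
 u(z) = C1*exp(k*log(cos(z)))


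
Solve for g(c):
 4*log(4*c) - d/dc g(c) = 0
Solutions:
 g(c) = C1 + 4*c*log(c) - 4*c + c*log(256)


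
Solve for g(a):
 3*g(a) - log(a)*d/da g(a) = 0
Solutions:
 g(a) = C1*exp(3*li(a))


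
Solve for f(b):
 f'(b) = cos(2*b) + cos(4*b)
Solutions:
 f(b) = C1 + sin(2*b)/2 + sin(4*b)/4


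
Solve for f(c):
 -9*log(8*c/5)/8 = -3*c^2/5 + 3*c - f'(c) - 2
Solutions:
 f(c) = C1 - c^3/5 + 3*c^2/2 + 9*c*log(c)/8 - 25*c/8 - 9*c*log(5)/8 + 27*c*log(2)/8


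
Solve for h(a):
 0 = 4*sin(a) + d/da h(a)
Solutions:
 h(a) = C1 + 4*cos(a)


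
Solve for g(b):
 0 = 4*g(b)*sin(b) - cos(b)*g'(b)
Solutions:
 g(b) = C1/cos(b)^4


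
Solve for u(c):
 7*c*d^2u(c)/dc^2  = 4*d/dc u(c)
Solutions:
 u(c) = C1 + C2*c^(11/7)


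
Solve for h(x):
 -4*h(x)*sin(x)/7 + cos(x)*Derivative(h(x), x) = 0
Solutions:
 h(x) = C1/cos(x)^(4/7)


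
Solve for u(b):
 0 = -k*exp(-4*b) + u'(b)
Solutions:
 u(b) = C1 - k*exp(-4*b)/4


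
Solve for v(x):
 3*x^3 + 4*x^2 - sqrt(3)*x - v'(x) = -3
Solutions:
 v(x) = C1 + 3*x^4/4 + 4*x^3/3 - sqrt(3)*x^2/2 + 3*x


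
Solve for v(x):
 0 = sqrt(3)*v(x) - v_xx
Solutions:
 v(x) = C1*exp(-3^(1/4)*x) + C2*exp(3^(1/4)*x)


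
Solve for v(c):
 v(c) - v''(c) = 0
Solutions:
 v(c) = C1*exp(-c) + C2*exp(c)


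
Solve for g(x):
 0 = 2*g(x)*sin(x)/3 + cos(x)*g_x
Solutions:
 g(x) = C1*cos(x)^(2/3)


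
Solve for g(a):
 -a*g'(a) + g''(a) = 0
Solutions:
 g(a) = C1 + C2*erfi(sqrt(2)*a/2)


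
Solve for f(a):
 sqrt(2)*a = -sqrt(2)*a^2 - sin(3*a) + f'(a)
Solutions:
 f(a) = C1 + sqrt(2)*a^3/3 + sqrt(2)*a^2/2 - cos(3*a)/3


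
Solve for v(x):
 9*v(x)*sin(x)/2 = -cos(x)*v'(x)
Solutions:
 v(x) = C1*cos(x)^(9/2)


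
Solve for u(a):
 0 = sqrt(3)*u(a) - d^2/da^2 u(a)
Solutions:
 u(a) = C1*exp(-3^(1/4)*a) + C2*exp(3^(1/4)*a)


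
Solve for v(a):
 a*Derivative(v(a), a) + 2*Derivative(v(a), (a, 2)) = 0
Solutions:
 v(a) = C1 + C2*erf(a/2)


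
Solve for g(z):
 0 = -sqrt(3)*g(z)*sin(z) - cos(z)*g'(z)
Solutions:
 g(z) = C1*cos(z)^(sqrt(3))


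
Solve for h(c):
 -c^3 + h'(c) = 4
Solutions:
 h(c) = C1 + c^4/4 + 4*c


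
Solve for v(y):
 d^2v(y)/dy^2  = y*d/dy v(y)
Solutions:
 v(y) = C1 + C2*erfi(sqrt(2)*y/2)


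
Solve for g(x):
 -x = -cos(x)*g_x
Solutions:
 g(x) = C1 + Integral(x/cos(x), x)


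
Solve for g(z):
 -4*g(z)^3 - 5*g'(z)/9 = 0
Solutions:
 g(z) = -sqrt(10)*sqrt(-1/(C1 - 36*z))/2
 g(z) = sqrt(10)*sqrt(-1/(C1 - 36*z))/2


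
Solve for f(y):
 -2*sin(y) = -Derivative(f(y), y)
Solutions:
 f(y) = C1 - 2*cos(y)


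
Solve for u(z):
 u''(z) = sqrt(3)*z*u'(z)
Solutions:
 u(z) = C1 + C2*erfi(sqrt(2)*3^(1/4)*z/2)


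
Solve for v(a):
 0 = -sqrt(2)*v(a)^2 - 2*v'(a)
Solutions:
 v(a) = 2/(C1 + sqrt(2)*a)


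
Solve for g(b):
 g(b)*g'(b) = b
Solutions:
 g(b) = -sqrt(C1 + b^2)
 g(b) = sqrt(C1 + b^2)


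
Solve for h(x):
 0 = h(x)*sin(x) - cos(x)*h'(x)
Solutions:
 h(x) = C1/cos(x)


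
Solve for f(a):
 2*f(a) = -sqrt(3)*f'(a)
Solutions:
 f(a) = C1*exp(-2*sqrt(3)*a/3)


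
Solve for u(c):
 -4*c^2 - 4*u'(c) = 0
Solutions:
 u(c) = C1 - c^3/3


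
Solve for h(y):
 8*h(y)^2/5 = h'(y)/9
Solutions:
 h(y) = -5/(C1 + 72*y)


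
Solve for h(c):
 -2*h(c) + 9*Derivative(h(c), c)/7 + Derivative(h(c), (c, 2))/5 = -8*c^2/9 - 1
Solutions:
 h(c) = C1*exp(c*(-45 + sqrt(3985))/14) + C2*exp(-c*(45 + sqrt(3985))/14) + 4*c^2/9 + 4*c/7 + 4217/4410


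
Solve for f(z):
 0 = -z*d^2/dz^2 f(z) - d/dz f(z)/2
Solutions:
 f(z) = C1 + C2*sqrt(z)


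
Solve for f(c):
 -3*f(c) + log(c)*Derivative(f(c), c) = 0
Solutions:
 f(c) = C1*exp(3*li(c))


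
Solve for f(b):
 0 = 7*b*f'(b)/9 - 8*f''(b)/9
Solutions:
 f(b) = C1 + C2*erfi(sqrt(7)*b/4)


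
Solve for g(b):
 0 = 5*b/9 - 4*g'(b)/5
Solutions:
 g(b) = C1 + 25*b^2/72


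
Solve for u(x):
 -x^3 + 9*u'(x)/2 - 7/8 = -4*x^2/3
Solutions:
 u(x) = C1 + x^4/18 - 8*x^3/81 + 7*x/36


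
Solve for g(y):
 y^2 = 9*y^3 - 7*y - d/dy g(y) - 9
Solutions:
 g(y) = C1 + 9*y^4/4 - y^3/3 - 7*y^2/2 - 9*y


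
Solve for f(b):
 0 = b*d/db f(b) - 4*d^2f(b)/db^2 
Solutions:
 f(b) = C1 + C2*erfi(sqrt(2)*b/4)


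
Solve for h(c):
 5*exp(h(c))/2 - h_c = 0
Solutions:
 h(c) = log(-1/(C1 + 5*c)) + log(2)


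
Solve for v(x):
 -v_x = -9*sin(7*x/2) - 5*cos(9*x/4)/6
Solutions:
 v(x) = C1 + 10*sin(9*x/4)/27 - 18*cos(7*x/2)/7


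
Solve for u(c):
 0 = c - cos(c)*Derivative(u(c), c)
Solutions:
 u(c) = C1 + Integral(c/cos(c), c)


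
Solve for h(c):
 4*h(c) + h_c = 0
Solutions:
 h(c) = C1*exp(-4*c)


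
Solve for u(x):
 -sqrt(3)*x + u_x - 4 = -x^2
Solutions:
 u(x) = C1 - x^3/3 + sqrt(3)*x^2/2 + 4*x


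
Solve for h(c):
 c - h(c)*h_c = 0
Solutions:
 h(c) = -sqrt(C1 + c^2)
 h(c) = sqrt(C1 + c^2)


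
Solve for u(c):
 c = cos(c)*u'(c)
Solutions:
 u(c) = C1 + Integral(c/cos(c), c)


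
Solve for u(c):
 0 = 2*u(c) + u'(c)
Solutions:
 u(c) = C1*exp(-2*c)


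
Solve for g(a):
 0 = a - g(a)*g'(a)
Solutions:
 g(a) = -sqrt(C1 + a^2)
 g(a) = sqrt(C1 + a^2)


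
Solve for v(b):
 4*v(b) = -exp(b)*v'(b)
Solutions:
 v(b) = C1*exp(4*exp(-b))


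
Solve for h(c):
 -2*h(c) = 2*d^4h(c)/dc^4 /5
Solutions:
 h(c) = (C1*sin(sqrt(2)*5^(1/4)*c/2) + C2*cos(sqrt(2)*5^(1/4)*c/2))*exp(-sqrt(2)*5^(1/4)*c/2) + (C3*sin(sqrt(2)*5^(1/4)*c/2) + C4*cos(sqrt(2)*5^(1/4)*c/2))*exp(sqrt(2)*5^(1/4)*c/2)


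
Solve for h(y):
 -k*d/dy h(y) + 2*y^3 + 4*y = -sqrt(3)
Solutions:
 h(y) = C1 + y^4/(2*k) + 2*y^2/k + sqrt(3)*y/k


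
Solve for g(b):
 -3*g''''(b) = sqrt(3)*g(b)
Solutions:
 g(b) = (C1*sin(sqrt(2)*3^(7/8)*b/6) + C2*cos(sqrt(2)*3^(7/8)*b/6))*exp(-sqrt(2)*3^(7/8)*b/6) + (C3*sin(sqrt(2)*3^(7/8)*b/6) + C4*cos(sqrt(2)*3^(7/8)*b/6))*exp(sqrt(2)*3^(7/8)*b/6)


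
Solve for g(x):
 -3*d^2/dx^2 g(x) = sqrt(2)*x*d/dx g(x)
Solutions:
 g(x) = C1 + C2*erf(2^(3/4)*sqrt(3)*x/6)


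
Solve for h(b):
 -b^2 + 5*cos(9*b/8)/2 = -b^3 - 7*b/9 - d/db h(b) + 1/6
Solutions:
 h(b) = C1 - b^4/4 + b^3/3 - 7*b^2/18 + b/6 - 20*sin(9*b/8)/9


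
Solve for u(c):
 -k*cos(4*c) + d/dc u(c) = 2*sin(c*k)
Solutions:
 u(c) = C1 + k*sin(4*c)/4 - 2*cos(c*k)/k


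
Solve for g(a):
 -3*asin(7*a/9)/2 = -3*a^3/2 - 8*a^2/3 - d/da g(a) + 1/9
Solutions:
 g(a) = C1 - 3*a^4/8 - 8*a^3/9 + 3*a*asin(7*a/9)/2 + a/9 + 3*sqrt(81 - 49*a^2)/14


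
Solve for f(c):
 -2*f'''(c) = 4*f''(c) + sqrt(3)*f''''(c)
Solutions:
 f(c) = C1 + C2*c + (C3*sin(sqrt(3)*c*sqrt(-1 + 4*sqrt(3))/3) + C4*cos(sqrt(3)*c*sqrt(-1 + 4*sqrt(3))/3))*exp(-sqrt(3)*c/3)


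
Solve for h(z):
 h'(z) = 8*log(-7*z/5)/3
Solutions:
 h(z) = C1 + 8*z*log(-z)/3 + 8*z*(-log(5) - 1 + log(7))/3


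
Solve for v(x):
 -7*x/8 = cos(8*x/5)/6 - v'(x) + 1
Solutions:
 v(x) = C1 + 7*x^2/16 + x + 5*sin(8*x/5)/48


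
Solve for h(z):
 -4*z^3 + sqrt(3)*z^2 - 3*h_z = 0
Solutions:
 h(z) = C1 - z^4/3 + sqrt(3)*z^3/9


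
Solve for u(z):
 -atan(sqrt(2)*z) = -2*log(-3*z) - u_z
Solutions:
 u(z) = C1 - 2*z*log(-z) + z*atan(sqrt(2)*z) - 2*z*log(3) + 2*z - sqrt(2)*log(2*z^2 + 1)/4


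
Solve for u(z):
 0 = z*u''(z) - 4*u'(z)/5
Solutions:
 u(z) = C1 + C2*z^(9/5)


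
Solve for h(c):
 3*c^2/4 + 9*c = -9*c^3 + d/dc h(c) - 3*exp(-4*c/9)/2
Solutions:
 h(c) = C1 + 9*c^4/4 + c^3/4 + 9*c^2/2 - 27*exp(-4*c/9)/8


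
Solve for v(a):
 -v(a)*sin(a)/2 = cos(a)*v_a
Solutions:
 v(a) = C1*sqrt(cos(a))


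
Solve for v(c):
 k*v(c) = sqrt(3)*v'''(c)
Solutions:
 v(c) = C1*exp(3^(5/6)*c*k^(1/3)/3) + C2*exp(c*k^(1/3)*(-3^(5/6) + 3*3^(1/3)*I)/6) + C3*exp(-c*k^(1/3)*(3^(5/6) + 3*3^(1/3)*I)/6)


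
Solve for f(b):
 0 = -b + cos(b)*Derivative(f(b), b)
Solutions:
 f(b) = C1 + Integral(b/cos(b), b)


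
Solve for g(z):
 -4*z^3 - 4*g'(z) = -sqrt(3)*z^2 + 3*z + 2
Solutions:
 g(z) = C1 - z^4/4 + sqrt(3)*z^3/12 - 3*z^2/8 - z/2


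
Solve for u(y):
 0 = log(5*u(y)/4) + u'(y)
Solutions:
 -Integral(1/(-log(_y) - log(5) + 2*log(2)), (_y, u(y))) = C1 - y


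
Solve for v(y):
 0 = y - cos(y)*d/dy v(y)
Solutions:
 v(y) = C1 + Integral(y/cos(y), y)


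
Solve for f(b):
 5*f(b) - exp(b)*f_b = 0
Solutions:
 f(b) = C1*exp(-5*exp(-b))


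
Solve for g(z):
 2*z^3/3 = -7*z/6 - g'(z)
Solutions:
 g(z) = C1 - z^4/6 - 7*z^2/12


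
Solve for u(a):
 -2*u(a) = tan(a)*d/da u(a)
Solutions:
 u(a) = C1/sin(a)^2


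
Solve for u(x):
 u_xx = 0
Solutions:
 u(x) = C1 + C2*x


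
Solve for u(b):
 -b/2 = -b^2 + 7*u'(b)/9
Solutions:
 u(b) = C1 + 3*b^3/7 - 9*b^2/28


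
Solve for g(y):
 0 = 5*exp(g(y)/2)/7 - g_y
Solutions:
 g(y) = 2*log(-1/(C1 + 5*y)) + 2*log(14)


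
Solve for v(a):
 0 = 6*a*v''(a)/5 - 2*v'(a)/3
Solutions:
 v(a) = C1 + C2*a^(14/9)


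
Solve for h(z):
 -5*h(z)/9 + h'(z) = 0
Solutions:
 h(z) = C1*exp(5*z/9)


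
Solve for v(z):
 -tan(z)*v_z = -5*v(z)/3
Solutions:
 v(z) = C1*sin(z)^(5/3)


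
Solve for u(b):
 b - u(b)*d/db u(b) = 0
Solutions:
 u(b) = -sqrt(C1 + b^2)
 u(b) = sqrt(C1 + b^2)


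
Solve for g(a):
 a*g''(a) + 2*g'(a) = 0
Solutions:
 g(a) = C1 + C2/a


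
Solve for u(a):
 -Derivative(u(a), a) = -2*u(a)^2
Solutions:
 u(a) = -1/(C1 + 2*a)


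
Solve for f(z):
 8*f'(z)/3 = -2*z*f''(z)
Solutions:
 f(z) = C1 + C2/z^(1/3)


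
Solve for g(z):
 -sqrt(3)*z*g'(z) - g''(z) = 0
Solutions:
 g(z) = C1 + C2*erf(sqrt(2)*3^(1/4)*z/2)


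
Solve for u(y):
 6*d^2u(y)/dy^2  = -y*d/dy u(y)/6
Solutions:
 u(y) = C1 + C2*erf(sqrt(2)*y/12)


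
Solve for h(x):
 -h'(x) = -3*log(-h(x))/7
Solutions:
 -li(-h(x)) = C1 + 3*x/7


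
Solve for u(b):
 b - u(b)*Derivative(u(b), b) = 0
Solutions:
 u(b) = -sqrt(C1 + b^2)
 u(b) = sqrt(C1 + b^2)


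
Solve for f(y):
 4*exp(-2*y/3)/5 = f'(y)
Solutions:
 f(y) = C1 - 6*exp(-2*y/3)/5


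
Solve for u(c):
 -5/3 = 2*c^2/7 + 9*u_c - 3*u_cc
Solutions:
 u(c) = C1 + C2*exp(3*c) - 2*c^3/189 - 2*c^2/189 - 109*c/567


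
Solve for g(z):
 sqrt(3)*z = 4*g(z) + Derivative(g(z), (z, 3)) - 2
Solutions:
 g(z) = C3*exp(-2^(2/3)*z) + sqrt(3)*z/4 + (C1*sin(2^(2/3)*sqrt(3)*z/2) + C2*cos(2^(2/3)*sqrt(3)*z/2))*exp(2^(2/3)*z/2) + 1/2


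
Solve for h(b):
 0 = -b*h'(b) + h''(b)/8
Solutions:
 h(b) = C1 + C2*erfi(2*b)


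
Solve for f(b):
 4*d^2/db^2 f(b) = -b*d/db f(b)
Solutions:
 f(b) = C1 + C2*erf(sqrt(2)*b/4)


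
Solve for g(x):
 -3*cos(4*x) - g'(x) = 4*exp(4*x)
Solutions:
 g(x) = C1 - exp(4*x) - 3*sin(4*x)/4


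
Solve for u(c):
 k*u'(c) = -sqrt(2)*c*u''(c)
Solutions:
 u(c) = C1 + c^(-sqrt(2)*re(k)/2 + 1)*(C2*sin(sqrt(2)*log(c)*Abs(im(k))/2) + C3*cos(sqrt(2)*log(c)*im(k)/2))


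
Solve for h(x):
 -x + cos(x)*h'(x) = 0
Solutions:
 h(x) = C1 + Integral(x/cos(x), x)


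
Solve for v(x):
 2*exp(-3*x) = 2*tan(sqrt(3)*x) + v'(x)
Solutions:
 v(x) = C1 - sqrt(3)*log(tan(sqrt(3)*x)^2 + 1)/3 - 2*exp(-3*x)/3


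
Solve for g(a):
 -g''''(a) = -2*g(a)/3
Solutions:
 g(a) = C1*exp(-2^(1/4)*3^(3/4)*a/3) + C2*exp(2^(1/4)*3^(3/4)*a/3) + C3*sin(2^(1/4)*3^(3/4)*a/3) + C4*cos(2^(1/4)*3^(3/4)*a/3)


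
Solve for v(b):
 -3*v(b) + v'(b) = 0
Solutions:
 v(b) = C1*exp(3*b)


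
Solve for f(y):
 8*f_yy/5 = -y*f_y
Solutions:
 f(y) = C1 + C2*erf(sqrt(5)*y/4)


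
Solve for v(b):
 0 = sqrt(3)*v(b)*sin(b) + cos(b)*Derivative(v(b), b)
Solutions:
 v(b) = C1*cos(b)^(sqrt(3))


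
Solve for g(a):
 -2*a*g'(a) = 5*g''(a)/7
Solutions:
 g(a) = C1 + C2*erf(sqrt(35)*a/5)


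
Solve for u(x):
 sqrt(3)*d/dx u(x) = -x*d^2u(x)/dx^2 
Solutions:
 u(x) = C1 + C2*x^(1 - sqrt(3))


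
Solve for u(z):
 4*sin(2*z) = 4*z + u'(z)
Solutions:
 u(z) = C1 - 2*z^2 - 2*cos(2*z)


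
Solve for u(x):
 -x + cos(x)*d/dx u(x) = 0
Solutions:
 u(x) = C1 + Integral(x/cos(x), x)


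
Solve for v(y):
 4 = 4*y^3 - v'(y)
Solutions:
 v(y) = C1 + y^4 - 4*y


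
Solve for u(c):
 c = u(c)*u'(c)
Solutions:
 u(c) = -sqrt(C1 + c^2)
 u(c) = sqrt(C1 + c^2)


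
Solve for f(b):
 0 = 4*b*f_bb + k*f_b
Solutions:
 f(b) = C1 + b^(1 - re(k)/4)*(C2*sin(log(b)*Abs(im(k))/4) + C3*cos(log(b)*im(k)/4))


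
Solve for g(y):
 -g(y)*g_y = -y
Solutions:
 g(y) = -sqrt(C1 + y^2)
 g(y) = sqrt(C1 + y^2)


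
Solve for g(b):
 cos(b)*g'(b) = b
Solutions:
 g(b) = C1 + Integral(b/cos(b), b)


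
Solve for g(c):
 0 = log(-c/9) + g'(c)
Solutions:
 g(c) = C1 - c*log(-c) + c*(1 + 2*log(3))


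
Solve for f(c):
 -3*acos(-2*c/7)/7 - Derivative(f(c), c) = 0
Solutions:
 f(c) = C1 - 3*c*acos(-2*c/7)/7 - 3*sqrt(49 - 4*c^2)/14


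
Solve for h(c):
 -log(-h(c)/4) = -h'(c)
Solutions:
 -Integral(1/(log(-_y) - 2*log(2)), (_y, h(c))) = C1 - c


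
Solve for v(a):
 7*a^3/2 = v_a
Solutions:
 v(a) = C1 + 7*a^4/8


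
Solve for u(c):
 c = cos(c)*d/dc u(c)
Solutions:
 u(c) = C1 + Integral(c/cos(c), c)


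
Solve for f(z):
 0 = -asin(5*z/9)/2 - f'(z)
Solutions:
 f(z) = C1 - z*asin(5*z/9)/2 - sqrt(81 - 25*z^2)/10


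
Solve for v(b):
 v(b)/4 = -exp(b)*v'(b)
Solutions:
 v(b) = C1*exp(exp(-b)/4)


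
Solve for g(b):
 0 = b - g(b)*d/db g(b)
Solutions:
 g(b) = -sqrt(C1 + b^2)
 g(b) = sqrt(C1 + b^2)


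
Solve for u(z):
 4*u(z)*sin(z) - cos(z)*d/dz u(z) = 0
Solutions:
 u(z) = C1/cos(z)^4


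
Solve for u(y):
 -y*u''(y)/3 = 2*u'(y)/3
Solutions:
 u(y) = C1 + C2/y


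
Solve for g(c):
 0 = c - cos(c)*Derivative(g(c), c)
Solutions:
 g(c) = C1 + Integral(c/cos(c), c)


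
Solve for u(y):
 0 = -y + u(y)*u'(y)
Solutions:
 u(y) = -sqrt(C1 + y^2)
 u(y) = sqrt(C1 + y^2)


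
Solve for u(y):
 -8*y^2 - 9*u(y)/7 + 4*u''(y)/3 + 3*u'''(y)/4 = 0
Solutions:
 u(y) = C1*exp(-y*(896*2^(2/3)*7^(1/3)/(243*sqrt(30377) + 44713)^(1/3) + 2^(1/3)*7^(2/3)*(243*sqrt(30377) + 44713)^(1/3) + 224)/378)*sin(14^(1/3)*sqrt(3)*y*(-7^(1/3)*(243*sqrt(30377) + 44713)^(1/3) + 896*2^(1/3)/(243*sqrt(30377) + 44713)^(1/3))/378) + C2*exp(-y*(896*2^(2/3)*7^(1/3)/(243*sqrt(30377) + 44713)^(1/3) + 2^(1/3)*7^(2/3)*(243*sqrt(30377) + 44713)^(1/3) + 224)/378)*cos(14^(1/3)*sqrt(3)*y*(-7^(1/3)*(243*sqrt(30377) + 44713)^(1/3) + 896*2^(1/3)/(243*sqrt(30377) + 44713)^(1/3))/378) + C3*exp(y*(-112 + 896*2^(2/3)*7^(1/3)/(243*sqrt(30377) + 44713)^(1/3) + 2^(1/3)*7^(2/3)*(243*sqrt(30377) + 44713)^(1/3))/189) - 56*y^2/9 - 3136/243


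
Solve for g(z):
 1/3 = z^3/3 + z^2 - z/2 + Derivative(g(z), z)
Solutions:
 g(z) = C1 - z^4/12 - z^3/3 + z^2/4 + z/3


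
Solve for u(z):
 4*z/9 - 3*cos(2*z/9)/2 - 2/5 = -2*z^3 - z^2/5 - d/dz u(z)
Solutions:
 u(z) = C1 - z^4/2 - z^3/15 - 2*z^2/9 + 2*z/5 + 27*sin(z/9)*cos(z/9)/2


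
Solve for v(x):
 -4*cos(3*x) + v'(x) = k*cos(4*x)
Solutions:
 v(x) = C1 + k*sin(4*x)/4 + 4*sin(3*x)/3


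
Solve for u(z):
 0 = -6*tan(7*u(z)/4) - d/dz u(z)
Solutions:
 u(z) = -4*asin(C1*exp(-21*z/2))/7 + 4*pi/7
 u(z) = 4*asin(C1*exp(-21*z/2))/7


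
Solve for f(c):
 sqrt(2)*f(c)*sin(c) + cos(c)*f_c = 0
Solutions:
 f(c) = C1*cos(c)^(sqrt(2))


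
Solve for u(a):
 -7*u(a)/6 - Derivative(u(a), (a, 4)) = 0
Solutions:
 u(a) = (C1*sin(14^(1/4)*3^(3/4)*a/6) + C2*cos(14^(1/4)*3^(3/4)*a/6))*exp(-14^(1/4)*3^(3/4)*a/6) + (C3*sin(14^(1/4)*3^(3/4)*a/6) + C4*cos(14^(1/4)*3^(3/4)*a/6))*exp(14^(1/4)*3^(3/4)*a/6)


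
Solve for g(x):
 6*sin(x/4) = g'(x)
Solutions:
 g(x) = C1 - 24*cos(x/4)


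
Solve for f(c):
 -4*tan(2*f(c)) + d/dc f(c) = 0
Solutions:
 f(c) = -asin(C1*exp(8*c))/2 + pi/2
 f(c) = asin(C1*exp(8*c))/2


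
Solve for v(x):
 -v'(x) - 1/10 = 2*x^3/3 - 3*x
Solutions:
 v(x) = C1 - x^4/6 + 3*x^2/2 - x/10


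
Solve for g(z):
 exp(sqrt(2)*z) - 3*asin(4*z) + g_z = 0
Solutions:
 g(z) = C1 + 3*z*asin(4*z) + 3*sqrt(1 - 16*z^2)/4 - sqrt(2)*exp(sqrt(2)*z)/2


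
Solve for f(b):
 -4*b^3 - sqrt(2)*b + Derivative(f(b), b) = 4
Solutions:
 f(b) = C1 + b^4 + sqrt(2)*b^2/2 + 4*b


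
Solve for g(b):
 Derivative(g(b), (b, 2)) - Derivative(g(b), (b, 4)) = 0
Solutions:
 g(b) = C1 + C2*b + C3*exp(-b) + C4*exp(b)


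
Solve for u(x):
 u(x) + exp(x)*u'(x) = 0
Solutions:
 u(x) = C1*exp(exp(-x))


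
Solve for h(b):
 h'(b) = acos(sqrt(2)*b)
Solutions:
 h(b) = C1 + b*acos(sqrt(2)*b) - sqrt(2)*sqrt(1 - 2*b^2)/2


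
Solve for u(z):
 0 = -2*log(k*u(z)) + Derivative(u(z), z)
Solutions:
 li(k*u(z))/k = C1 + 2*z


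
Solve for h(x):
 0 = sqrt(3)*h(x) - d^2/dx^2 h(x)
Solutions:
 h(x) = C1*exp(-3^(1/4)*x) + C2*exp(3^(1/4)*x)


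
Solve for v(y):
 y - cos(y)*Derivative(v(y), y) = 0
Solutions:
 v(y) = C1 + Integral(y/cos(y), y)


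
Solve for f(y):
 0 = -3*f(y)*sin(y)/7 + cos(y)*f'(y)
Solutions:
 f(y) = C1/cos(y)^(3/7)


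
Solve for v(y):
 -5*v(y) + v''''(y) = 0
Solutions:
 v(y) = C1*exp(-5^(1/4)*y) + C2*exp(5^(1/4)*y) + C3*sin(5^(1/4)*y) + C4*cos(5^(1/4)*y)


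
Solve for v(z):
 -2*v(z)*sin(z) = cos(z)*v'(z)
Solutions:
 v(z) = C1*cos(z)^2


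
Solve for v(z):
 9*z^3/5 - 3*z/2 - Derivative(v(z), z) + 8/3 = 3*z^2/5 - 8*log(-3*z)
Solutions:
 v(z) = C1 + 9*z^4/20 - z^3/5 - 3*z^2/4 + 8*z*log(-z) + z*(-16/3 + 8*log(3))


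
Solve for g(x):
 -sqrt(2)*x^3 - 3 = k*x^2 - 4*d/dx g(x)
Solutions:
 g(x) = C1 + k*x^3/12 + sqrt(2)*x^4/16 + 3*x/4


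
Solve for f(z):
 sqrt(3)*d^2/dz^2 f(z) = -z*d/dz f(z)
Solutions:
 f(z) = C1 + C2*erf(sqrt(2)*3^(3/4)*z/6)


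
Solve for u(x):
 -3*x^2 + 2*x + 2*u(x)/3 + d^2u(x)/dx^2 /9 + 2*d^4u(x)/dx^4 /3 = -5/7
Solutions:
 u(x) = 9*x^2/2 - 3*x + (C1*sin(x*cos(atan(sqrt(143))/2)) + C2*cos(x*cos(atan(sqrt(143))/2)))*exp(-x*sin(atan(sqrt(143))/2)) + (C3*sin(x*cos(atan(sqrt(143))/2)) + C4*cos(x*cos(atan(sqrt(143))/2)))*exp(x*sin(atan(sqrt(143))/2)) - 18/7


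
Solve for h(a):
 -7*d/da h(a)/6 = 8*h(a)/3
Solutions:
 h(a) = C1*exp(-16*a/7)


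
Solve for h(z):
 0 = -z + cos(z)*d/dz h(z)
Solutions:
 h(z) = C1 + Integral(z/cos(z), z)


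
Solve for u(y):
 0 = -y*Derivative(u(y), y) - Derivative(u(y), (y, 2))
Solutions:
 u(y) = C1 + C2*erf(sqrt(2)*y/2)


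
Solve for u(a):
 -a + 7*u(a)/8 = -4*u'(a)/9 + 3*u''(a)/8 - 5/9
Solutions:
 u(a) = C1*exp(a*(16 - sqrt(1957))/27) + C2*exp(a*(16 + sqrt(1957))/27) + 8*a/7 - 536/441


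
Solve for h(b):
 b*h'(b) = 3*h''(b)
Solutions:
 h(b) = C1 + C2*erfi(sqrt(6)*b/6)


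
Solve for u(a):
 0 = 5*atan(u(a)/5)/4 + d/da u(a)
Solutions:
 Integral(1/atan(_y/5), (_y, u(a))) = C1 - 5*a/4


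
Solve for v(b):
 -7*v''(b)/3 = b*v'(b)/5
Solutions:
 v(b) = C1 + C2*erf(sqrt(210)*b/70)


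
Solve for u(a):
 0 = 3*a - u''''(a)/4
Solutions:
 u(a) = C1 + C2*a + C3*a^2 + C4*a^3 + a^5/10


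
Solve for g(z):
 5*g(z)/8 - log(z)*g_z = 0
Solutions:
 g(z) = C1*exp(5*li(z)/8)


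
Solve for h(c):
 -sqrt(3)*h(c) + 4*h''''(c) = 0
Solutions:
 h(c) = C1*exp(-sqrt(2)*3^(1/8)*c/2) + C2*exp(sqrt(2)*3^(1/8)*c/2) + C3*sin(sqrt(2)*3^(1/8)*c/2) + C4*cos(sqrt(2)*3^(1/8)*c/2)


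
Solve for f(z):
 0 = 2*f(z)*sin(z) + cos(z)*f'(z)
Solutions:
 f(z) = C1*cos(z)^2


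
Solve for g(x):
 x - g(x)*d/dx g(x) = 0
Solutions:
 g(x) = -sqrt(C1 + x^2)
 g(x) = sqrt(C1 + x^2)


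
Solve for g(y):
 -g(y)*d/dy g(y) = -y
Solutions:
 g(y) = -sqrt(C1 + y^2)
 g(y) = sqrt(C1 + y^2)


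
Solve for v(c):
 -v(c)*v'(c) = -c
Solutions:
 v(c) = -sqrt(C1 + c^2)
 v(c) = sqrt(C1 + c^2)


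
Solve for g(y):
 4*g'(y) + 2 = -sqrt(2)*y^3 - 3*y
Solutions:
 g(y) = C1 - sqrt(2)*y^4/16 - 3*y^2/8 - y/2


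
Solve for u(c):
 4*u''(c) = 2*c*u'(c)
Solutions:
 u(c) = C1 + C2*erfi(c/2)


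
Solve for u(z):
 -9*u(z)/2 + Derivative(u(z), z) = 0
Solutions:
 u(z) = C1*exp(9*z/2)


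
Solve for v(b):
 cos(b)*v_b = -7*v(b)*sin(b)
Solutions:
 v(b) = C1*cos(b)^7


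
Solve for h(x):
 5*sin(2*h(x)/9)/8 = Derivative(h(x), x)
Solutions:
 -5*x/8 + 9*log(cos(2*h(x)/9) - 1)/4 - 9*log(cos(2*h(x)/9) + 1)/4 = C1


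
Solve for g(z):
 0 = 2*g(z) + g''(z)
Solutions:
 g(z) = C1*sin(sqrt(2)*z) + C2*cos(sqrt(2)*z)


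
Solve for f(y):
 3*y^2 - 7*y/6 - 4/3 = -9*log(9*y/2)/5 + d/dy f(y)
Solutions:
 f(y) = C1 + y^3 - 7*y^2/12 + 9*y*log(y)/5 - 47*y/15 - 9*y*log(2)/5 + 18*y*log(3)/5


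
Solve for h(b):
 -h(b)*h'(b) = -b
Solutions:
 h(b) = -sqrt(C1 + b^2)
 h(b) = sqrt(C1 + b^2)


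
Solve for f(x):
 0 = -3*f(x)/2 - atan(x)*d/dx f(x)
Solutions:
 f(x) = C1*exp(-3*Integral(1/atan(x), x)/2)


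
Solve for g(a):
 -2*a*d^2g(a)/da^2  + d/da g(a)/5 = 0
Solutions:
 g(a) = C1 + C2*a^(11/10)


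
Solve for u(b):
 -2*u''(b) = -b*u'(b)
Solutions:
 u(b) = C1 + C2*erfi(b/2)


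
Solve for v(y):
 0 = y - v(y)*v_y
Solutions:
 v(y) = -sqrt(C1 + y^2)
 v(y) = sqrt(C1 + y^2)


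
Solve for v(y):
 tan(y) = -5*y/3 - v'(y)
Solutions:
 v(y) = C1 - 5*y^2/6 + log(cos(y))


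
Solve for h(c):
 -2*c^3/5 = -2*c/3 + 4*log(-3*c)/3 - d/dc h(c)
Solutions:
 h(c) = C1 + c^4/10 - c^2/3 + 4*c*log(-c)/3 + 4*c*(-1 + log(3))/3


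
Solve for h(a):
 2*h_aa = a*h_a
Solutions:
 h(a) = C1 + C2*erfi(a/2)


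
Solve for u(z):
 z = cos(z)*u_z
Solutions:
 u(z) = C1 + Integral(z/cos(z), z)


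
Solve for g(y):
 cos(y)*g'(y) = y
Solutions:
 g(y) = C1 + Integral(y/cos(y), y)


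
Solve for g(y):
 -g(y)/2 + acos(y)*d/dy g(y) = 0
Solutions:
 g(y) = C1*exp(Integral(1/acos(y), y)/2)


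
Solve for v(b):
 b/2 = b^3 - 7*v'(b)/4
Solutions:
 v(b) = C1 + b^4/7 - b^2/7


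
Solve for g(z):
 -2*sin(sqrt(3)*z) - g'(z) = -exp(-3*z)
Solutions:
 g(z) = C1 + 2*sqrt(3)*cos(sqrt(3)*z)/3 - exp(-3*z)/3


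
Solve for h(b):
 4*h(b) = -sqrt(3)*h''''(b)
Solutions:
 h(b) = (C1*sin(3^(7/8)*b/3) + C2*cos(3^(7/8)*b/3))*exp(-3^(7/8)*b/3) + (C3*sin(3^(7/8)*b/3) + C4*cos(3^(7/8)*b/3))*exp(3^(7/8)*b/3)


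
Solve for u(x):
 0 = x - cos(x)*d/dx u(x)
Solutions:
 u(x) = C1 + Integral(x/cos(x), x)


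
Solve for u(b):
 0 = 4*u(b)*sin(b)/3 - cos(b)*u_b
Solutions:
 u(b) = C1/cos(b)^(4/3)


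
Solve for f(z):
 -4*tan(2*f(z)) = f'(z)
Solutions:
 f(z) = -asin(C1*exp(-8*z))/2 + pi/2
 f(z) = asin(C1*exp(-8*z))/2


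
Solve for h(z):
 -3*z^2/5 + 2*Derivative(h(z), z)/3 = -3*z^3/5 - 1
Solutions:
 h(z) = C1 - 9*z^4/40 + 3*z^3/10 - 3*z/2


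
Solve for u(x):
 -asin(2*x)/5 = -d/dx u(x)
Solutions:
 u(x) = C1 + x*asin(2*x)/5 + sqrt(1 - 4*x^2)/10


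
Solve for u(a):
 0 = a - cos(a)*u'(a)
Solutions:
 u(a) = C1 + Integral(a/cos(a), a)


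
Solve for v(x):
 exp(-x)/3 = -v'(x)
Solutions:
 v(x) = C1 + exp(-x)/3


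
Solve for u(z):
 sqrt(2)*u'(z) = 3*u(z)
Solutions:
 u(z) = C1*exp(3*sqrt(2)*z/2)


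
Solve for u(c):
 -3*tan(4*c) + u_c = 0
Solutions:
 u(c) = C1 - 3*log(cos(4*c))/4


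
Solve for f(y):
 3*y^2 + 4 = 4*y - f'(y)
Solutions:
 f(y) = C1 - y^3 + 2*y^2 - 4*y


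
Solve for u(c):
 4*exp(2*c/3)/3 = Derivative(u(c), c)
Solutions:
 u(c) = C1 + 2*exp(2*c/3)


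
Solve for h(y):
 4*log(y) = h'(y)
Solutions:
 h(y) = C1 + 4*y*log(y) - 4*y


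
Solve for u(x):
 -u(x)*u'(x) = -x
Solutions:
 u(x) = -sqrt(C1 + x^2)
 u(x) = sqrt(C1 + x^2)


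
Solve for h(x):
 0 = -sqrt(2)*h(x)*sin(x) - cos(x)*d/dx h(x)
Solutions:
 h(x) = C1*cos(x)^(sqrt(2))


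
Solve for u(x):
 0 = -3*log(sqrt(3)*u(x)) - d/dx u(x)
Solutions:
 2*Integral(1/(2*log(_y) + log(3)), (_y, u(x)))/3 = C1 - x


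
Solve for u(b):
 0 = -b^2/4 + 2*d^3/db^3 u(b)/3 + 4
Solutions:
 u(b) = C1 + C2*b + C3*b^2 + b^5/160 - b^3


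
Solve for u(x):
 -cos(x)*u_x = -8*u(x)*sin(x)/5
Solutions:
 u(x) = C1/cos(x)^(8/5)


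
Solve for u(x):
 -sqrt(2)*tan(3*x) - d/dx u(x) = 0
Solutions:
 u(x) = C1 + sqrt(2)*log(cos(3*x))/3


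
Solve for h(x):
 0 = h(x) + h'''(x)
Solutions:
 h(x) = C3*exp(-x) + (C1*sin(sqrt(3)*x/2) + C2*cos(sqrt(3)*x/2))*exp(x/2)


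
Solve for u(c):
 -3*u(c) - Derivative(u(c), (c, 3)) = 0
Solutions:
 u(c) = C3*exp(-3^(1/3)*c) + (C1*sin(3^(5/6)*c/2) + C2*cos(3^(5/6)*c/2))*exp(3^(1/3)*c/2)


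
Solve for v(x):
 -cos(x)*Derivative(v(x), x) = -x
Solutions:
 v(x) = C1 + Integral(x/cos(x), x)


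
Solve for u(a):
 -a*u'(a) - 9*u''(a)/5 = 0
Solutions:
 u(a) = C1 + C2*erf(sqrt(10)*a/6)


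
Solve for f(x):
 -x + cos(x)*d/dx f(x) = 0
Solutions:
 f(x) = C1 + Integral(x/cos(x), x)


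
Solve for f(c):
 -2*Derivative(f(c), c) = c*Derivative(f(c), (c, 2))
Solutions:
 f(c) = C1 + C2/c


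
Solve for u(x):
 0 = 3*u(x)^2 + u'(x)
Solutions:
 u(x) = 1/(C1 + 3*x)


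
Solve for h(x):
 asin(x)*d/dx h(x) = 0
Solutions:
 h(x) = C1


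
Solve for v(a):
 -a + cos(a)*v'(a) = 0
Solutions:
 v(a) = C1 + Integral(a/cos(a), a)


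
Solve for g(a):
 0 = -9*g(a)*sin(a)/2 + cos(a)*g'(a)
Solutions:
 g(a) = C1/cos(a)^(9/2)


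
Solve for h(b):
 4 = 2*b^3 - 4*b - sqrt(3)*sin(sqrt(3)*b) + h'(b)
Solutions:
 h(b) = C1 - b^4/2 + 2*b^2 + 4*b - cos(sqrt(3)*b)


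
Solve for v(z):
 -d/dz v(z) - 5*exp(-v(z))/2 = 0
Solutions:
 v(z) = log(C1 - 5*z/2)


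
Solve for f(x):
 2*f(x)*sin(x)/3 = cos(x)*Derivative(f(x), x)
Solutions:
 f(x) = C1/cos(x)^(2/3)


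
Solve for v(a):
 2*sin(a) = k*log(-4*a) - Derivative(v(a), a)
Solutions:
 v(a) = C1 + a*k*(log(-a) - 1) + 2*a*k*log(2) + 2*cos(a)


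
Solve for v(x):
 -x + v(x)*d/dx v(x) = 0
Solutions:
 v(x) = -sqrt(C1 + x^2)
 v(x) = sqrt(C1 + x^2)


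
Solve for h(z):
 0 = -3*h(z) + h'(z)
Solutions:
 h(z) = C1*exp(3*z)


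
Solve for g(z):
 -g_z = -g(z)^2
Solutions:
 g(z) = -1/(C1 + z)


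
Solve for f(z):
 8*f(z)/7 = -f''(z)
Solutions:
 f(z) = C1*sin(2*sqrt(14)*z/7) + C2*cos(2*sqrt(14)*z/7)


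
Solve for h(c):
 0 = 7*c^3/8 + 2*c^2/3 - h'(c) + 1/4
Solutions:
 h(c) = C1 + 7*c^4/32 + 2*c^3/9 + c/4


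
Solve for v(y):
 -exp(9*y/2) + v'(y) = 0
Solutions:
 v(y) = C1 + 2*exp(9*y/2)/9


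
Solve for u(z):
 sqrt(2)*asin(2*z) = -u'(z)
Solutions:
 u(z) = C1 - sqrt(2)*(z*asin(2*z) + sqrt(1 - 4*z^2)/2)


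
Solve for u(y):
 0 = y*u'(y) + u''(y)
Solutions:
 u(y) = C1 + C2*erf(sqrt(2)*y/2)


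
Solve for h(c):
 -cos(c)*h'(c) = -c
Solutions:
 h(c) = C1 + Integral(c/cos(c), c)


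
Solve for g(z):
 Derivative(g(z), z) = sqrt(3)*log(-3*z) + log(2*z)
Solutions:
 g(z) = C1 + z*(1 + sqrt(3))*log(z) + z*(-sqrt(3) - 1 + log(2) + sqrt(3)*log(3) + sqrt(3)*I*pi)


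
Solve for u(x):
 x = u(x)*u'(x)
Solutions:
 u(x) = -sqrt(C1 + x^2)
 u(x) = sqrt(C1 + x^2)


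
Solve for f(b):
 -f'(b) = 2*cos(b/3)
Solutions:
 f(b) = C1 - 6*sin(b/3)


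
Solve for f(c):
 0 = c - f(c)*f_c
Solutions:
 f(c) = -sqrt(C1 + c^2)
 f(c) = sqrt(C1 + c^2)


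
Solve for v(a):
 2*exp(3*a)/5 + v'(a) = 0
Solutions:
 v(a) = C1 - 2*exp(3*a)/15


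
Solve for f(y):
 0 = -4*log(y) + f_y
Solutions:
 f(y) = C1 + 4*y*log(y) - 4*y


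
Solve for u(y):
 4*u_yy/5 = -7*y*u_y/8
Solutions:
 u(y) = C1 + C2*erf(sqrt(35)*y/8)


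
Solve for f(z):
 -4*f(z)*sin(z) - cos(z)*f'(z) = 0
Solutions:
 f(z) = C1*cos(z)^4


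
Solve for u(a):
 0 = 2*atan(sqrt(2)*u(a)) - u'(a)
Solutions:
 Integral(1/atan(sqrt(2)*_y), (_y, u(a))) = C1 + 2*a


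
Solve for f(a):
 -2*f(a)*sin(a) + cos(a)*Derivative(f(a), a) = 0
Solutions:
 f(a) = C1/cos(a)^2


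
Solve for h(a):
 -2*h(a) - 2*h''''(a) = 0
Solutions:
 h(a) = (C1*sin(sqrt(2)*a/2) + C2*cos(sqrt(2)*a/2))*exp(-sqrt(2)*a/2) + (C3*sin(sqrt(2)*a/2) + C4*cos(sqrt(2)*a/2))*exp(sqrt(2)*a/2)
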